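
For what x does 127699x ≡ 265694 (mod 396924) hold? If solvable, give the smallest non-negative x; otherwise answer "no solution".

5942

First find gcd(127699, 396924):
396924 = 3×127699 + 13827
127699 = 9×13827 + 3256
13827 = 4×3256 + 803
3256 = 4×803 + 44
803 = 18×44 + 11
44 = 4×11 + 0
gcd = 11 and 11 | 265694, so solutions exist. Divide through by 11: 11609x ≡ 24154 (mod 36084).
Now find 11609⁻¹ mod 36084:
36084 = 3·11609 + 1257
11609 = 9·1257 + 296
1257 = 4·296 + 73
296 = 4·73 + 4
73 = 18·4 + 1
4 = 4·1 + 0
Back-substitute:
1 = 73 − 18·4
1 = −18·296 + 73·73
1 = 73·1257 − 310·296
1 = −310·11609 + 2863·1257
1 = 2863·36084 − 8899·11609
So 11609·(-8899) ≡ 1 (mod 36084), i.e. 11609⁻¹ ≡ 27185.
Then x ≡ 27185·24154 ≡ 5942 (mod 36084); the smallest non-negative solution is x = 5942.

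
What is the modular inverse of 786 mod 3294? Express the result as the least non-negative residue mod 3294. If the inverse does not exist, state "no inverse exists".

no inverse exists

Euclidean algorithm on 3294, 786:
3294 = 4×786 + 150
786 = 5×150 + 36
150 = 4×36 + 6
36 = 6×6 + 0
Since gcd = 6 > 1, 786 is not a unit mod 3294.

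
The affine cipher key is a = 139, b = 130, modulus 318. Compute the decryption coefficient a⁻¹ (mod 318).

151

Run Euclid on (318, 139):
318 = 2·139 + 40
139 = 3·40 + 19
40 = 2·19 + 2
19 = 9·2 + 1
2 = 2·1 + 0
Since gcd(139, 318) = 1, back-substitute to write 1 as a combination:
1 = 19 − 9·2
1 = −9·40 + 19·19
1 = 19·139 − 66·40
1 = −66·318 + 151·139
So 139·151 ≡ 1 (mod 318).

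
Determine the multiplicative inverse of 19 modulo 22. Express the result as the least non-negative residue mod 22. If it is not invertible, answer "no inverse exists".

7

Extended Euclidean algorithm:
22 = 1*19 + 3
19 = 6*3 + 1
3 = 3*1 + 0
Since gcd(19, 22) = 1, back-substitute to write 1 as a combination:
1 = 19 − 6·3
1 = −6·22 + 7·19
So 19·7 ≡ 1 (mod 22).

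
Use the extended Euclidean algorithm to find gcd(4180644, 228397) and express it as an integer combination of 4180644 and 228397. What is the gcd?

13

Euclidean algorithm:
4180644 = 18·228397 + 69498
228397 = 3·69498 + 19903
69498 = 3·19903 + 9789
19903 = 2·9789 + 325
9789 = 30·325 + 39
325 = 8·39 + 13
39 = 3·13 + 0
gcd(4180644, 228397) = 13.
Working backward:
13 = 325 − 8·39
13 = −8·9789 + 241·325
13 = 241·19903 − 490·9789
13 = −490·69498 + 1711·19903
13 = 1711·228397 − 5623·69498
13 = −5623·4180644 + 102925·228397
So 13 = (-5623)·4180644 + (102925)·228397.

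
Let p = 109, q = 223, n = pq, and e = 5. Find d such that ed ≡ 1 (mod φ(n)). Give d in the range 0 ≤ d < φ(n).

19181

φ(n) = (p−1)(q−1) = 108·222 = 23976.
Need d with 5·d ≡ 1 (mod 23976). Apply the extended Euclidean algorithm:
23976 = 4795·5 + 1
5 = 5·1 + 0
Back-substitute:
1 = 23976 − 4795·5
So 5·(-4795) ≡ 1 (mod 23976), hence d ≡ -4795 ≡ 19181 (mod 23976).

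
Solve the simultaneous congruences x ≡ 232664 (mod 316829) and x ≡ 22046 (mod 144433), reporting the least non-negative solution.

44108849215

Write x = 232664 + 316829·k. Then 316829·k ≡ 22046 − 232664 ≡ 78248 (mod 144433).
Need 316829⁻¹ mod 144433. Extended Euclid on (144433, 27963):
144433 = 5*27963 + 4618
27963 = 6*4618 + 255
4618 = 18*255 + 28
255 = 9*28 + 3
28 = 9*3 + 1
3 = 3*1 + 0
Back-substitute:
1 = 28 − 9·3
1 = −9·255 + 82·28
1 = 82·4618 − 1485·255
1 = −1485·27963 + 8992·4618
1 = 8992·144433 − 46445·27963
316829⁻¹ ≡ 97988 (mod 144433), so k ≡ 97988·78248 ≡ 139219 (mod 144433).
x = 232664 + 316829·139219 = 44108849215.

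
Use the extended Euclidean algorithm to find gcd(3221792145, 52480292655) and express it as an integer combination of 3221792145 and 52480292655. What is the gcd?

15

Repeated division:
52480292655 = 16·3221792145 + 931618335
3221792145 = 3·931618335 + 426937140
931618335 = 2·426937140 + 77744055
426937140 = 5·77744055 + 38216865
77744055 = 2·38216865 + 1310325
38216865 = 29·1310325 + 217440
1310325 = 6·217440 + 5685
217440 = 38·5685 + 1410
5685 = 4·1410 + 45
1410 = 31·45 + 15
45 = 3·15 + 0
gcd(3221792145, 52480292655) = 15.
Working backward:
15 = 1410 − 31·45
15 = −31·5685 + 125·1410
15 = 125·217440 − 4781·5685
15 = −4781·1310325 + 28811·217440
15 = 28811·38216865 − 840300·1310325
15 = −840300·77744055 + 1709411·38216865
15 = 1709411·426937140 − 9387355·77744055
15 = −9387355·931618335 + 20484121·426937140
15 = 20484121·3221792145 − 70839718·931618335
15 = −70839718·52480292655 + 1153919609·3221792145
So 15 = (-70839718)·52480292655 + (1153919609)·3221792145.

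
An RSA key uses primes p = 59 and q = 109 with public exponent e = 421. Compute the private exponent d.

φ(n) = (p−1)(q−1) = 58·108 = 6264.
Need d with 421·d ≡ 1 (mod 6264). Apply the extended Euclidean algorithm:
6264 = 14·421 + 370
421 = 1·370 + 51
370 = 7·51 + 13
51 = 3·13 + 12
13 = 1·12 + 1
12 = 12·1 + 0
Back-substitute:
1 = 13 − 12
1 = −51 + 4·13
1 = 4·370 − 29·51
1 = −29·421 + 33·370
1 = 33·6264 − 491·421
So 421·(-491) ≡ 1 (mod 6264), hence d ≡ -491 ≡ 5773 (mod 6264).

5773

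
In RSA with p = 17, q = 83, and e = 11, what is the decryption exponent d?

835

φ(n) = (p−1)(q−1) = 16·82 = 1312.
Need d with 11·d ≡ 1 (mod 1312). Apply the extended Euclidean algorithm:
1312 = 119*11 + 3
11 = 3*3 + 2
3 = 1*2 + 1
2 = 2*1 + 0
Back-substitute:
1 = 3 − 2
1 = −11 + 4·3
1 = 4·1312 − 477·11
So 11·(-477) ≡ 1 (mod 1312), hence d ≡ -477 ≡ 835 (mod 1312).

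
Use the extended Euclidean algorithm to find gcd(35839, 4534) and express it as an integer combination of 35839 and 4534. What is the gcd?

1

Euclidean algorithm:
35839 = 7×4534 + 4101
4534 = 1×4101 + 433
4101 = 9×433 + 204
433 = 2×204 + 25
204 = 8×25 + 4
25 = 6×4 + 1
4 = 4×1 + 0
gcd(35839, 4534) = 1.
Back-substituting:
1 = 25 − 6·4
1 = −6·204 + 49·25
1 = 49·433 − 104·204
1 = −104·4101 + 985·433
1 = 985·4534 − 1089·4101
1 = −1089·35839 + 8608·4534
So 1 = (-1089)·35839 + (8608)·4534.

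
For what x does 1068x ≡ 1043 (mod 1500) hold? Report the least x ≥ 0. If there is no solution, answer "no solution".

no solution

gcd(1068, 1500):
1500 = 1*1068 + 432
1068 = 2*432 + 204
432 = 2*204 + 24
204 = 8*24 + 12
24 = 2*12 + 0
gcd = 12, but 12 ∤ 1043, so the congruence has no solution.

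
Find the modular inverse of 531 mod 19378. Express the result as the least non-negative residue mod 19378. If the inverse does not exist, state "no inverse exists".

Run Euclid on (19378, 531):
19378 = 36·531 + 262
531 = 2·262 + 7
262 = 37·7 + 3
7 = 2·3 + 1
3 = 3·1 + 0
gcd = 1, so the inverse exists. Back-substitute:
1 = 7 − 2·3
1 = −2·262 + 75·7
1 = 75·531 − 152·262
1 = −152·19378 + 5547·531
So 531·5547 ≡ 1 (mod 19378).

5547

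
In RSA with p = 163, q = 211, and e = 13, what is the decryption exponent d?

φ(n) = (p−1)(q−1) = 162·210 = 34020.
Need d with 13·d ≡ 1 (mod 34020). Apply the extended Euclidean algorithm:
34020 = 2616×13 + 12
13 = 1×12 + 1
12 = 12×1 + 0
Back-substitute:
1 = 13 − 12
1 = −34020 + 2617·13
So 13·2617 ≡ 1 (mod 34020), hence d = 2617.

2617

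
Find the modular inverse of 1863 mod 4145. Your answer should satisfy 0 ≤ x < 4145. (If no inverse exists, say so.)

Run Euclid on (4145, 1863):
4145 = 2×1863 + 419
1863 = 4×419 + 187
419 = 2×187 + 45
187 = 4×45 + 7
45 = 6×7 + 3
7 = 2×3 + 1
3 = 3×1 + 0
gcd = 1, so the inverse exists. Back-substitute:
1 = 7 − 2·3
1 = −2·45 + 13·7
1 = 13·187 − 54·45
1 = −54·419 + 121·187
1 = 121·1863 − 538·419
1 = −538·4145 + 1197·1863
So 1863·1197 ≡ 1 (mod 4145).

1197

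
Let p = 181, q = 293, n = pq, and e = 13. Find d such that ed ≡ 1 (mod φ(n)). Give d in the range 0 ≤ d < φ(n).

48517

φ(n) = (p−1)(q−1) = 180·292 = 52560.
Need d with 13·d ≡ 1 (mod 52560). Apply the extended Euclidean algorithm:
52560 = 4043*13 + 1
13 = 13*1 + 0
Back-substitute:
1 = 52560 − 4043·13
So 13·(-4043) ≡ 1 (mod 52560), hence d ≡ -4043 ≡ 48517 (mod 52560).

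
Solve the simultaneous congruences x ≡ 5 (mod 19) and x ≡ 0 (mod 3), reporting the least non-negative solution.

Write x = 5 + 19·k. Then 19·k ≡ 0 − 5 ≡ 1 (mod 3).
Need 19⁻¹ mod 3. Extended Euclid on (3, 1):
3 = 3*1 + 0
19⁻¹ ≡ 1 (mod 3), so k ≡ 1·1 ≡ 1 (mod 3).
x = 5 + 19·1 = 24.

24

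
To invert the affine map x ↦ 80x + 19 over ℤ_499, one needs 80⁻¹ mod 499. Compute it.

131

gcd(499, 80) by repeated division:
499 = 6·80 + 19
80 = 4·19 + 4
19 = 4·4 + 3
4 = 1·3 + 1
3 = 3·1 + 0
Since gcd(80, 499) = 1, back-substitute to write 1 as a combination:
1 = 4 − 3
1 = −19 + 5·4
1 = 5·80 − 21·19
1 = −21·499 + 131·80
So 80·131 ≡ 1 (mod 499).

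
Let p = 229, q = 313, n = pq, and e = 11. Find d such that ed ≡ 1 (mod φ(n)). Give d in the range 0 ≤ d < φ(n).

6467

φ(n) = (p−1)(q−1) = 228·312 = 71136.
Need d with 11·d ≡ 1 (mod 71136). Apply the extended Euclidean algorithm:
71136 = 6466*11 + 10
11 = 1*10 + 1
10 = 10*1 + 0
Back-substitute:
1 = 11 − 10
1 = −71136 + 6467·11
So 11·6467 ≡ 1 (mod 71136), hence d = 6467.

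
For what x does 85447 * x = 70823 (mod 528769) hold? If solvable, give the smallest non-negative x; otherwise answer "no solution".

432041

First find gcd(85447, 528769):
528769 = 6×85447 + 16087
85447 = 5×16087 + 5012
16087 = 3×5012 + 1051
5012 = 4×1051 + 808
1051 = 1×808 + 243
808 = 3×243 + 79
243 = 3×79 + 6
79 = 13×6 + 1
6 = 6×1 + 0
gcd = 1, so a unique solution mod 528769 exists.
Back-substitute for the Bézout coefficients:
1 = 79 − 13·6
1 = −13·243 + 40·79
1 = 40·808 − 133·243
1 = −133·1051 + 173·808
1 = 173·5012 − 825·1051
1 = −825·16087 + 2648·5012
1 = 2648·85447 − 14065·16087
1 = −14065·528769 + 87038·85447
So 85447·(87038) ≡ 1 (mod 528769), giving 85447⁻¹ ≡ 87038.
x ≡ 85447⁻¹·70823 ≡ 87038·70823 ≡ 432041 (mod 528769).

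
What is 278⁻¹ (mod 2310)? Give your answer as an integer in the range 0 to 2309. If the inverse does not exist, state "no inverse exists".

Compute gcd(278, 2310):
2310 = 8·278 + 86
278 = 3·86 + 20
86 = 4·20 + 6
20 = 3·6 + 2
6 = 3·2 + 0
Since gcd = 2 > 1, 278 is not a unit mod 2310.

no inverse exists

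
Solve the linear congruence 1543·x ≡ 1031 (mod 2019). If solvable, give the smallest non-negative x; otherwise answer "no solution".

545

First find gcd(1543, 2019):
2019 = 1×1543 + 476
1543 = 3×476 + 115
476 = 4×115 + 16
115 = 7×16 + 3
16 = 5×3 + 1
3 = 3×1 + 0
gcd = 1, so a unique solution mod 2019 exists.
Back-substitute for the Bézout coefficients:
1 = 16 − 5·3
1 = −5·115 + 36·16
1 = 36·476 − 149·115
1 = −149·1543 + 483·476
1 = 483·2019 − 632·1543
So 1543·(-632) ≡ 1 (mod 2019), giving 1543⁻¹ ≡ 1387.
x ≡ 1543⁻¹·1031 ≡ 1387·1031 ≡ 545 (mod 2019).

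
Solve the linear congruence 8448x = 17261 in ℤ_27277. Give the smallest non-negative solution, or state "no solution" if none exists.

First find gcd(8448, 27277):
27277 = 3×8448 + 1933
8448 = 4×1933 + 716
1933 = 2×716 + 501
716 = 1×501 + 215
501 = 2×215 + 71
215 = 3×71 + 2
71 = 35×2 + 1
2 = 2×1 + 0
gcd = 1, so a unique solution mod 27277 exists.
Back-substitute for the Bézout coefficients:
1 = 71 − 35·2
1 = −35·215 + 106·71
1 = 106·501 − 247·215
1 = −247·716 + 353·501
1 = 353·1933 − 953·716
1 = −953·8448 + 4165·1933
1 = 4165·27277 − 13448·8448
So 8448·(-13448) ≡ 1 (mod 27277), giving 8448⁻¹ ≡ 13829.
x ≡ 8448⁻¹·17261 ≡ 13829·17261 ≡ 1342 (mod 27277).

1342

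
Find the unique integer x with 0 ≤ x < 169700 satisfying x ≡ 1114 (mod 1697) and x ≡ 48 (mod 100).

38448

Write x = 1114 + 1697·k. Then 1697·k ≡ 48 − 1114 ≡ 34 (mod 100).
Need 1697⁻¹ mod 100. Extended Euclid on (100, 97):
100 = 1·97 + 3
97 = 32·3 + 1
3 = 3·1 + 0
Back-substitute:
1 = 97 − 32·3
1 = −32·100 + 33·97
1697⁻¹ ≡ 33 (mod 100), so k ≡ 33·34 ≡ 22 (mod 100).
x = 1114 + 1697·22 = 38448.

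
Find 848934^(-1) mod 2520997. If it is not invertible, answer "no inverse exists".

2116641

Run Euclid on (2520997, 848934):
2520997 = 2×848934 + 823129
848934 = 1×823129 + 25805
823129 = 31×25805 + 23174
25805 = 1×23174 + 2631
23174 = 8×2631 + 2126
2631 = 1×2126 + 505
2126 = 4×505 + 106
505 = 4×106 + 81
106 = 1×81 + 25
81 = 3×25 + 6
25 = 4×6 + 1
6 = 6×1 + 0
The gcd is 1. Working backward:
1 = 25 − 4·6
1 = −4·81 + 13·25
1 = 13·106 − 17·81
1 = −17·505 + 81·106
1 = 81·2126 − 341·505
1 = −341·2631 + 422·2126
1 = 422·23174 − 3717·2631
1 = −3717·25805 + 4139·23174
1 = 4139·823129 − 132026·25805
1 = −132026·848934 + 136165·823129
1 = 136165·2520997 − 404356·848934
Hence 848934⁻¹ ≡ -404356 ≡ 2116641 (mod 2520997).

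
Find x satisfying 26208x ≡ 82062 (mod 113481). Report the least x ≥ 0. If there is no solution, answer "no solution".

First find gcd(26208, 113481):
113481 = 4×26208 + 8649
26208 = 3×8649 + 261
8649 = 33×261 + 36
261 = 7×36 + 9
36 = 4×9 + 0
gcd = 9 and 9 | 82062, so solutions exist. Divide through by 9: 2912x ≡ 9118 (mod 12609).
Now find 2912⁻¹ mod 12609:
12609 = 4*2912 + 961
2912 = 3*961 + 29
961 = 33*29 + 4
29 = 7*4 + 1
4 = 4*1 + 0
Back-substitute:
1 = 29 − 7·4
1 = −7·961 + 232·29
1 = 232·2912 − 703·961
1 = −703·12609 + 3044·2912
So 2912⁻¹ ≡ 3044 (mod 12609).
Then x ≡ 3044·9118 ≡ 2783 (mod 12609); the smallest non-negative solution is x = 2783.

2783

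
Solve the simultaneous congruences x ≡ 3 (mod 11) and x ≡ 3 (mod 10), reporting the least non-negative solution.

3

Write x = 3 + 11·k. Then 11·k ≡ 3 − 3 ≡ 0 (mod 10).
Need 11⁻¹ mod 10. Extended Euclid on (10, 1):
10 = 10*1 + 0
11⁻¹ ≡ 1 (mod 10), so k ≡ 1·0 ≡ 0 (mod 10).
x = 3 + 11·0 = 3.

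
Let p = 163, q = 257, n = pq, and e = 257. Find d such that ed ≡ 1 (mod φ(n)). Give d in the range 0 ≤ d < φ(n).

34049

φ(n) = (p−1)(q−1) = 162·256 = 41472.
Need d with 257·d ≡ 1 (mod 41472). Apply the extended Euclidean algorithm:
41472 = 161·257 + 95
257 = 2·95 + 67
95 = 1·67 + 28
67 = 2·28 + 11
28 = 2·11 + 6
11 = 1·6 + 5
6 = 1·5 + 1
5 = 5·1 + 0
Back-substitute:
1 = 6 − 5
1 = −11 + 2·6
1 = 2·28 − 5·11
1 = −5·67 + 12·28
1 = 12·95 − 17·67
1 = −17·257 + 46·95
1 = 46·41472 − 7423·257
So 257·(-7423) ≡ 1 (mod 41472), hence d ≡ -7423 ≡ 34049 (mod 41472).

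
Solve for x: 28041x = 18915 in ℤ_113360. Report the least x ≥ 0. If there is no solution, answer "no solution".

2875

First find gcd(28041, 113360):
113360 = 4·28041 + 1196
28041 = 23·1196 + 533
1196 = 2·533 + 130
533 = 4·130 + 13
130 = 10·13 + 0
gcd = 13 and 13 | 18915, so solutions exist. Divide through by 13: 2157x ≡ 1455 (mod 8720).
Now find 2157⁻¹ mod 8720:
8720 = 4×2157 + 92
2157 = 23×92 + 41
92 = 2×41 + 10
41 = 4×10 + 1
10 = 10×1 + 0
Back-substitute:
1 = 41 − 4·10
1 = −4·92 + 9·41
1 = 9·2157 − 211·92
1 = −211·8720 + 853·2157
So 2157⁻¹ ≡ 853 (mod 8720).
Then x ≡ 853·1455 ≡ 2875 (mod 8720); the smallest non-negative solution is x = 2875.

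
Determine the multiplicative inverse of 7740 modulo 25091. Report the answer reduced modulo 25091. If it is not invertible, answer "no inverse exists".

7939

Run Euclid on (25091, 7740):
25091 = 3×7740 + 1871
7740 = 4×1871 + 256
1871 = 7×256 + 79
256 = 3×79 + 19
79 = 4×19 + 3
19 = 6×3 + 1
3 = 3×1 + 0
Since gcd(7740, 25091) = 1, back-substitute to write 1 as a combination:
1 = 19 − 6·3
1 = −6·79 + 25·19
1 = 25·256 − 81·79
1 = −81·1871 + 592·256
1 = 592·7740 − 2449·1871
1 = −2449·25091 + 7939·7740
So 7740·7939 ≡ 1 (mod 25091).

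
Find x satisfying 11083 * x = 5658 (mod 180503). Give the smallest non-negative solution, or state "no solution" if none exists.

123680

First find gcd(11083, 180503):
180503 = 16×11083 + 3175
11083 = 3×3175 + 1558
3175 = 2×1558 + 59
1558 = 26×59 + 24
59 = 2×24 + 11
24 = 2×11 + 2
11 = 5×2 + 1
2 = 2×1 + 0
gcd = 1, so a unique solution mod 180503 exists.
Back-substitute for the Bézout coefficients:
1 = 11 − 5·2
1 = −5·24 + 11·11
1 = 11·59 − 27·24
1 = −27·1558 + 713·59
1 = 713·3175 − 1453·1558
1 = −1453·11083 + 5072·3175
1 = 5072·180503 − 82605·11083
So 11083·(-82605) ≡ 1 (mod 180503), giving 11083⁻¹ ≡ 97898.
x ≡ 11083⁻¹·5658 ≡ 97898·5658 ≡ 123680 (mod 180503).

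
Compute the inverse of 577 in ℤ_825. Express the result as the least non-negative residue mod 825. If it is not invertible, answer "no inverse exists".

gcd(825, 577) by repeated division:
825 = 1*577 + 248
577 = 2*248 + 81
248 = 3*81 + 5
81 = 16*5 + 1
5 = 5*1 + 0
gcd = 1, so the inverse exists. Back-substitute:
1 = 81 − 16·5
1 = −16·248 + 49·81
1 = 49·577 − 114·248
1 = −114·825 + 163·577
So 577·163 ≡ 1 (mod 825).

163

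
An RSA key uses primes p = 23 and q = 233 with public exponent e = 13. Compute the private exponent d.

φ(n) = (p−1)(q−1) = 22·232 = 5104.
Need d with 13·d ≡ 1 (mod 5104). Apply the extended Euclidean algorithm:
5104 = 392*13 + 8
13 = 1*8 + 5
8 = 1*5 + 3
5 = 1*3 + 2
3 = 1*2 + 1
2 = 2*1 + 0
Back-substitute:
1 = 3 − 2
1 = −5 + 2·3
1 = 2·8 − 3·5
1 = −3·13 + 5·8
1 = 5·5104 − 1963·13
So 13·(-1963) ≡ 1 (mod 5104), hence d ≡ -1963 ≡ 3141 (mod 5104).

3141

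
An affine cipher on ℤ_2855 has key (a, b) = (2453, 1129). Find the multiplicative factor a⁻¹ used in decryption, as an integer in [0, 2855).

Apply the Euclidean algorithm to 2855 and 2453:
2855 = 1*2453 + 402
2453 = 6*402 + 41
402 = 9*41 + 33
41 = 1*33 + 8
33 = 4*8 + 1
8 = 8*1 + 0
gcd = 1, so the inverse exists. Back-substitute:
1 = 33 − 4·8
1 = −4·41 + 5·33
1 = 5·402 − 49·41
1 = −49·2453 + 299·402
1 = 299·2855 − 348·2453
So 2453·(-348) ≡ 1 (mod 2855), and -348 ≡ 2507 (mod 2855).

2507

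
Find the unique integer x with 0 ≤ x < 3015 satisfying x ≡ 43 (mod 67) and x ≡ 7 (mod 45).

Write x = 43 + 67·k. Then 67·k ≡ 7 − 43 ≡ 9 (mod 45).
Need 67⁻¹ mod 45. Extended Euclid on (45, 22):
45 = 2·22 + 1
22 = 22·1 + 0
Back-substitute:
1 = 45 − 2·22
67⁻¹ ≡ 43 (mod 45), so k ≡ 43·9 ≡ 27 (mod 45).
x = 43 + 67·27 = 1852.

1852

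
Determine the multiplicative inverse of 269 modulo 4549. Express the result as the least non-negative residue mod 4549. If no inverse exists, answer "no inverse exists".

3602

Run Euclid on (4549, 269):
4549 = 16×269 + 245
269 = 1×245 + 24
245 = 10×24 + 5
24 = 4×5 + 4
5 = 1×4 + 1
4 = 4×1 + 0
Since gcd(269, 4549) = 1, back-substitute to write 1 as a combination:
1 = 5 − 4
1 = −24 + 5·5
1 = 5·245 − 51·24
1 = −51·269 + 56·245
1 = 56·4549 − 947·269
Thus 269·(-947) ≡ 1 (mod 4549); reducing, -947 mod 4549 = 3602.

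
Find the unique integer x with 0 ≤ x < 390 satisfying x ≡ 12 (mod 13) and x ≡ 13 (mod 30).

103

Write x = 12 + 13·k. Then 13·k ≡ 13 − 12 ≡ 1 (mod 30).
Need 13⁻¹ mod 30. Extended Euclid on (30, 13):
30 = 2*13 + 4
13 = 3*4 + 1
4 = 4*1 + 0
Back-substitute:
1 = 13 − 3·4
1 = −3·30 + 7·13
13⁻¹ ≡ 7 (mod 30), so k ≡ 7·1 ≡ 7 (mod 30).
x = 12 + 13·7 = 103.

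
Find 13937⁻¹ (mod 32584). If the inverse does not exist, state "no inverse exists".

Run Euclid on (32584, 13937):
32584 = 2×13937 + 4710
13937 = 2×4710 + 4517
4710 = 1×4517 + 193
4517 = 23×193 + 78
193 = 2×78 + 37
78 = 2×37 + 4
37 = 9×4 + 1
4 = 4×1 + 0
Since gcd(13937, 32584) = 1, back-substitute to write 1 as a combination:
1 = 37 − 9·4
1 = −9·78 + 19·37
1 = 19·193 − 47·78
1 = −47·4517 + 1100·193
1 = 1100·4710 − 1147·4517
1 = −1147·13937 + 3394·4710
1 = 3394·32584 − 7935·13937
Thus 13937·(-7935) ≡ 1 (mod 32584); reducing, -7935 mod 32584 = 24649.

24649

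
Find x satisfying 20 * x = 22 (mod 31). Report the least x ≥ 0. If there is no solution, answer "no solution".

29

First find gcd(20, 31):
31 = 1*20 + 11
20 = 1*11 + 9
11 = 1*9 + 2
9 = 4*2 + 1
2 = 2*1 + 0
gcd = 1, so a unique solution mod 31 exists.
Back-substitute for the Bézout coefficients:
1 = 9 − 4·2
1 = −4·11 + 5·9
1 = 5·20 − 9·11
1 = −9·31 + 14·20
So 20·(14) ≡ 1 (mod 31), giving 20⁻¹ ≡ 14.
x ≡ 20⁻¹·22 ≡ 14·22 ≡ 29 (mod 31).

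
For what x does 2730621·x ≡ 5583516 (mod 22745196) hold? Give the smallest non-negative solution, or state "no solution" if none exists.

7516496

First find gcd(2730621, 22745196):
22745196 = 8*2730621 + 900228
2730621 = 3*900228 + 29937
900228 = 30*29937 + 2118
29937 = 14*2118 + 285
2118 = 7*285 + 123
285 = 2*123 + 39
123 = 3*39 + 6
39 = 6*6 + 3
6 = 2*3 + 0
gcd = 3 and 3 | 5583516, so solutions exist. Divide through by 3: 910207x ≡ 1861172 (mod 7581732).
Now find 910207⁻¹ mod 7581732:
7581732 = 8·910207 + 300076
910207 = 3·300076 + 9979
300076 = 30·9979 + 706
9979 = 14·706 + 95
706 = 7·95 + 41
95 = 2·41 + 13
41 = 3·13 + 2
13 = 6·2 + 1
2 = 2·1 + 0
Back-substitute:
1 = 13 − 6·2
1 = −6·41 + 19·13
1 = 19·95 − 44·41
1 = −44·706 + 327·95
1 = 327·9979 − 4622·706
1 = −4622·300076 + 138987·9979
1 = 138987·910207 − 421583·300076
1 = −421583·7581732 + 3511651·910207
So 910207⁻¹ ≡ 3511651 (mod 7581732).
Then x ≡ 3511651·1861172 ≡ 7516496 (mod 7581732); the smallest non-negative solution is x = 7516496.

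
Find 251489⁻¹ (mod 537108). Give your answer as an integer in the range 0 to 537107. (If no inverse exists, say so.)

Run Euclid on (537108, 251489):
537108 = 2*251489 + 34130
251489 = 7*34130 + 12579
34130 = 2*12579 + 8972
12579 = 1*8972 + 3607
8972 = 2*3607 + 1758
3607 = 2*1758 + 91
1758 = 19*91 + 29
91 = 3*29 + 4
29 = 7*4 + 1
4 = 4*1 + 0
The gcd is 1. Working backward:
1 = 29 − 7·4
1 = −7·91 + 22·29
1 = 22·1758 − 425·91
1 = −425·3607 + 872·1758
1 = 872·8972 − 2169·3607
1 = −2169·12579 + 3041·8972
1 = 3041·34130 − 8251·12579
1 = −8251·251489 + 60798·34130
1 = 60798·537108 − 129847·251489
Hence 251489⁻¹ ≡ -129847 ≡ 407261 (mod 537108).

407261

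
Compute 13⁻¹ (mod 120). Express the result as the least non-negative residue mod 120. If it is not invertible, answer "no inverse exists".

Extended Euclidean algorithm:
120 = 9·13 + 3
13 = 4·3 + 1
3 = 3·1 + 0
The gcd is 1. Working backward:
1 = 13 − 4·3
1 = −4·120 + 37·13
So 13·37 ≡ 1 (mod 120).

37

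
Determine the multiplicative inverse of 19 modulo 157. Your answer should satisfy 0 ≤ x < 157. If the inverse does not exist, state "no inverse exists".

Apply the Euclidean algorithm to 157 and 19:
157 = 8×19 + 5
19 = 3×5 + 4
5 = 1×4 + 1
4 = 4×1 + 0
gcd = 1, so the inverse exists. Back-substitute:
1 = 5 − 4
1 = −19 + 4·5
1 = 4·157 − 33·19
Hence 19⁻¹ ≡ -33 ≡ 124 (mod 157).

124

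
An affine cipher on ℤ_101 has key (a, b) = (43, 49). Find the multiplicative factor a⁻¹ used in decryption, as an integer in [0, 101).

47

gcd(101, 43) by repeated division:
101 = 2×43 + 15
43 = 2×15 + 13
15 = 1×13 + 2
13 = 6×2 + 1
2 = 2×1 + 0
The gcd is 1. Working backward:
1 = 13 − 6·2
1 = −6·15 + 7·13
1 = 7·43 − 20·15
1 = −20·101 + 47·43
So 43·47 ≡ 1 (mod 101).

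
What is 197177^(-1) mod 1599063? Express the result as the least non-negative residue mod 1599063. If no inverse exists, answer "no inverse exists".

Apply the Euclidean algorithm to 1599063 and 197177:
1599063 = 8·197177 + 21647
197177 = 9·21647 + 2354
21647 = 9·2354 + 461
2354 = 5·461 + 49
461 = 9·49 + 20
49 = 2·20 + 9
20 = 2·9 + 2
9 = 4·2 + 1
2 = 2·1 + 0
gcd = 1, so the inverse exists. Back-substitute:
1 = 9 − 4·2
1 = −4·20 + 9·9
1 = 9·49 − 22·20
1 = −22·461 + 207·49
1 = 207·2354 − 1057·461
1 = −1057·21647 + 9720·2354
1 = 9720·197177 − 88537·21647
1 = −88537·1599063 + 718016·197177
So 197177·718016 ≡ 1 (mod 1599063).

718016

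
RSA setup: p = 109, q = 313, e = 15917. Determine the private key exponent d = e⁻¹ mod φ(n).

φ(n) = (p−1)(q−1) = 108·312 = 33696.
Need d with 15917·d ≡ 1 (mod 33696). Apply the extended Euclidean algorithm:
33696 = 2*15917 + 1862
15917 = 8*1862 + 1021
1862 = 1*1021 + 841
1021 = 1*841 + 180
841 = 4*180 + 121
180 = 1*121 + 59
121 = 2*59 + 3
59 = 19*3 + 2
3 = 1*2 + 1
2 = 2*1 + 0
Back-substitute:
1 = 3 − 2
1 = −59 + 20·3
1 = 20·121 − 41·59
1 = −41·180 + 61·121
1 = 61·841 − 285·180
1 = −285·1021 + 346·841
1 = 346·1862 − 631·1021
1 = −631·15917 + 5394·1862
1 = 5394·33696 − 11419·15917
So 15917·(-11419) ≡ 1 (mod 33696), hence d ≡ -11419 ≡ 22277 (mod 33696).

22277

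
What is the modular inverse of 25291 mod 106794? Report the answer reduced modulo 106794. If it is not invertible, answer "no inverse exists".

Run Euclid on (106794, 25291):
106794 = 4*25291 + 5630
25291 = 4*5630 + 2771
5630 = 2*2771 + 88
2771 = 31*88 + 43
88 = 2*43 + 2
43 = 21*2 + 1
2 = 2*1 + 0
gcd = 1, so the inverse exists. Back-substitute:
1 = 43 − 21·2
1 = −21·88 + 43·43
1 = 43·2771 − 1354·88
1 = −1354·5630 + 2751·2771
1 = 2751·25291 − 12358·5630
1 = −12358·106794 + 52183·25291
So 25291·52183 ≡ 1 (mod 106794).

52183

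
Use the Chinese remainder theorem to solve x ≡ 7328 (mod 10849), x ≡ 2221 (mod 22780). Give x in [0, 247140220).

Write x = 7328 + 10849·k. Then 10849·k ≡ 2221 − 7328 ≡ 17673 (mod 22780).
Need 10849⁻¹ mod 22780. Extended Euclid on (22780, 10849):
22780 = 2·10849 + 1082
10849 = 10·1082 + 29
1082 = 37·29 + 9
29 = 3·9 + 2
9 = 4·2 + 1
2 = 2·1 + 0
Back-substitute:
1 = 9 − 4·2
1 = −4·29 + 13·9
1 = 13·1082 − 485·29
1 = −485·10849 + 4863·1082
1 = 4863·22780 − 10211·10849
10849⁻¹ ≡ 12569 (mod 22780), so k ≡ 12569·17673 ≡ 4157 (mod 22780).
x = 7328 + 10849·4157 = 45106621.

45106621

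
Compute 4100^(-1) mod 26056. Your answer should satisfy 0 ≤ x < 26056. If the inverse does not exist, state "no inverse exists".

Compute gcd(4100, 26056):
26056 = 6·4100 + 1456
4100 = 2·1456 + 1188
1456 = 1·1188 + 268
1188 = 4·268 + 116
268 = 2·116 + 36
116 = 3·36 + 8
36 = 4·8 + 4
8 = 2·4 + 0
The gcd is 4, not 1, hence no inverse exists.

no inverse exists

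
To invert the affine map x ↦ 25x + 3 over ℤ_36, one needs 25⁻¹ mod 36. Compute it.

Run Euclid on (36, 25):
36 = 1·25 + 11
25 = 2·11 + 3
11 = 3·3 + 2
3 = 1·2 + 1
2 = 2·1 + 0
Since gcd(25, 36) = 1, back-substitute to write 1 as a combination:
1 = 3 − 2
1 = −11 + 4·3
1 = 4·25 − 9·11
1 = −9·36 + 13·25
So 25·13 ≡ 1 (mod 36).

13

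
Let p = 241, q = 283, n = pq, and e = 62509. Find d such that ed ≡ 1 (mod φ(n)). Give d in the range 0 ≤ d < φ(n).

φ(n) = (p−1)(q−1) = 240·282 = 67680.
Need d with 62509·d ≡ 1 (mod 67680). Apply the extended Euclidean algorithm:
67680 = 1*62509 + 5171
62509 = 12*5171 + 457
5171 = 11*457 + 144
457 = 3*144 + 25
144 = 5*25 + 19
25 = 1*19 + 6
19 = 3*6 + 1
6 = 6*1 + 0
Back-substitute:
1 = 19 − 3·6
1 = −3·25 + 4·19
1 = 4·144 − 23·25
1 = −23·457 + 73·144
1 = 73·5171 − 826·457
1 = −826·62509 + 9985·5171
1 = 9985·67680 − 10811·62509
So 62509·(-10811) ≡ 1 (mod 67680), hence d ≡ -10811 ≡ 56869 (mod 67680).

56869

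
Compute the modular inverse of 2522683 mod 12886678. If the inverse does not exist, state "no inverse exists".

9702865

Run Euclid on (12886678, 2522683):
12886678 = 5*2522683 + 273263
2522683 = 9*273263 + 63316
273263 = 4*63316 + 19999
63316 = 3*19999 + 3319
19999 = 6*3319 + 85
3319 = 39*85 + 4
85 = 21*4 + 1
4 = 4*1 + 0
gcd = 1, so the inverse exists. Back-substitute:
1 = 85 − 21·4
1 = −21·3319 + 820·85
1 = 820·19999 − 4941·3319
1 = −4941·63316 + 15643·19999
1 = 15643·273263 − 67513·63316
1 = −67513·2522683 + 623260·273263
1 = 623260·12886678 − 3183813·2522683
Thus 2522683·(-3183813) ≡ 1 (mod 12886678); reducing, -3183813 mod 12886678 = 9702865.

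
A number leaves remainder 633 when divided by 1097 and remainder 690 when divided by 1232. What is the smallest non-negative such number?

Write x = 633 + 1097·k. Then 1097·k ≡ 690 − 633 ≡ 57 (mod 1232).
Need 1097⁻¹ mod 1232. Extended Euclid on (1232, 1097):
1232 = 1·1097 + 135
1097 = 8·135 + 17
135 = 7·17 + 16
17 = 1·16 + 1
16 = 16·1 + 0
Back-substitute:
1 = 17 − 16
1 = −135 + 8·17
1 = 8·1097 − 65·135
1 = −65·1232 + 73·1097
1097⁻¹ ≡ 73 (mod 1232), so k ≡ 73·57 ≡ 465 (mod 1232).
x = 633 + 1097·465 = 510738.

510738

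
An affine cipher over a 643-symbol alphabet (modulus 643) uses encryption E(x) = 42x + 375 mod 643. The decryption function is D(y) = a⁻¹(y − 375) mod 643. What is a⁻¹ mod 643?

gcd(643, 42) by repeated division:
643 = 15*42 + 13
42 = 3*13 + 3
13 = 4*3 + 1
3 = 3*1 + 0
gcd = 1, so the inverse exists. Back-substitute:
1 = 13 − 4·3
1 = −4·42 + 13·13
1 = 13·643 − 199·42
Thus 42·(-199) ≡ 1 (mod 643); reducing, -199 mod 643 = 444.

444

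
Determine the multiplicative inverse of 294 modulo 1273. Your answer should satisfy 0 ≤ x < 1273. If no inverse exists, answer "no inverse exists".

Run Euclid on (1273, 294):
1273 = 4×294 + 97
294 = 3×97 + 3
97 = 32×3 + 1
3 = 3×1 + 0
The gcd is 1. Working backward:
1 = 97 − 32·3
1 = −32·294 + 97·97
1 = 97·1273 − 420·294
So 294·(-420) ≡ 1 (mod 1273), and -420 ≡ 853 (mod 1273).

853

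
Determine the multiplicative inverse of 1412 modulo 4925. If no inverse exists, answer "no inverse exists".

Extended Euclidean algorithm:
4925 = 3·1412 + 689
1412 = 2·689 + 34
689 = 20·34 + 9
34 = 3·9 + 7
9 = 1·7 + 2
7 = 3·2 + 1
2 = 2·1 + 0
gcd = 1, so the inverse exists. Back-substitute:
1 = 7 − 3·2
1 = −3·9 + 4·7
1 = 4·34 − 15·9
1 = −15·689 + 304·34
1 = 304·1412 − 623·689
1 = −623·4925 + 2173·1412
So 1412·2173 ≡ 1 (mod 4925).

2173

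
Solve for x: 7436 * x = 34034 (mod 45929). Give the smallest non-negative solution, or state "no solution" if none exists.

First find gcd(7436, 45929):
45929 = 6×7436 + 1313
7436 = 5×1313 + 871
1313 = 1×871 + 442
871 = 1×442 + 429
442 = 1×429 + 13
429 = 33×13 + 0
gcd = 13 and 13 | 34034, so solutions exist. Divide through by 13: 572x ≡ 2618 (mod 3533).
Now find 572⁻¹ mod 3533:
3533 = 6·572 + 101
572 = 5·101 + 67
101 = 1·67 + 34
67 = 1·34 + 33
34 = 1·33 + 1
33 = 33·1 + 0
Back-substitute:
1 = 34 − 33
1 = −67 + 2·34
1 = 2·101 − 3·67
1 = −3·572 + 17·101
1 = 17·3533 − 105·572
So 572·(-105) ≡ 1 (mod 3533), i.e. 572⁻¹ ≡ 3428.
Then x ≡ 3428·2618 ≡ 684 (mod 3533); the smallest non-negative solution is x = 684.

684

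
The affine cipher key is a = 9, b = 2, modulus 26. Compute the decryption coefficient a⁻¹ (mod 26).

3

gcd(26, 9) by repeated division:
26 = 2×9 + 8
9 = 1×8 + 1
8 = 8×1 + 0
The gcd is 1. Working backward:
1 = 9 − 8
1 = −26 + 3·9
So 9·3 ≡ 1 (mod 26).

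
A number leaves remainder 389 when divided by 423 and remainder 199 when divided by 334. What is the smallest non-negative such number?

Write x = 389 + 423·k. Then 423·k ≡ 199 − 389 ≡ 144 (mod 334).
Need 423⁻¹ mod 334. Extended Euclid on (334, 89):
334 = 3×89 + 67
89 = 1×67 + 22
67 = 3×22 + 1
22 = 22×1 + 0
Back-substitute:
1 = 67 − 3·22
1 = −3·89 + 4·67
1 = 4·334 − 15·89
423⁻¹ ≡ 319 (mod 334), so k ≡ 319·144 ≡ 178 (mod 334).
x = 389 + 423·178 = 75683.

75683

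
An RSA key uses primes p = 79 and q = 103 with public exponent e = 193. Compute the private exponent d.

φ(n) = (p−1)(q−1) = 78·102 = 7956.
Need d with 193·d ≡ 1 (mod 7956). Apply the extended Euclidean algorithm:
7956 = 41·193 + 43
193 = 4·43 + 21
43 = 2·21 + 1
21 = 21·1 + 0
Back-substitute:
1 = 43 − 2·21
1 = −2·193 + 9·43
1 = 9·7956 − 371·193
So 193·(-371) ≡ 1 (mod 7956), hence d ≡ -371 ≡ 7585 (mod 7956).

7585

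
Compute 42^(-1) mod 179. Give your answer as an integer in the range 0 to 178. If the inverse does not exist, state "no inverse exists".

Apply the Euclidean algorithm to 179 and 42:
179 = 4·42 + 11
42 = 3·11 + 9
11 = 1·9 + 2
9 = 4·2 + 1
2 = 2·1 + 0
The gcd is 1. Working backward:
1 = 9 − 4·2
1 = −4·11 + 5·9
1 = 5·42 − 19·11
1 = −19·179 + 81·42
So 42·81 ≡ 1 (mod 179).

81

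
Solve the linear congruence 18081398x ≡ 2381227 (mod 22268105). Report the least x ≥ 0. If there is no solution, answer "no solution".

18410219

First find gcd(18081398, 22268105):
22268105 = 1×18081398 + 4186707
18081398 = 4×4186707 + 1334570
4186707 = 3×1334570 + 182997
1334570 = 7×182997 + 53591
182997 = 3×53591 + 22224
53591 = 2×22224 + 9143
22224 = 2×9143 + 3938
9143 = 2×3938 + 1267
3938 = 3×1267 + 137
1267 = 9×137 + 34
137 = 4×34 + 1
34 = 34×1 + 0
gcd = 1, so a unique solution mod 22268105 exists.
Back-substitute for the Bézout coefficients:
1 = 137 − 4·34
1 = −4·1267 + 37·137
1 = 37·3938 − 115·1267
1 = −115·9143 + 267·3938
1 = 267·22224 − 649·9143
1 = −649·53591 + 1565·22224
1 = 1565·182997 − 5344·53591
1 = −5344·1334570 + 38973·182997
1 = 38973·4186707 − 122263·1334570
1 = −122263·18081398 + 528025·4186707
1 = 528025·22268105 − 650288·18081398
So 18081398·(-650288) ≡ 1 (mod 22268105), giving 18081398⁻¹ ≡ 21617817.
x ≡ 18081398⁻¹·2381227 ≡ 21617817·2381227 ≡ 18410219 (mod 22268105).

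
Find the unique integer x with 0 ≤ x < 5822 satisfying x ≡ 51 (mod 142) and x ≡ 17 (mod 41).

1329

Write x = 51 + 142·k. Then 142·k ≡ 17 − 51 ≡ 7 (mod 41).
Need 142⁻¹ mod 41. Extended Euclid on (41, 19):
41 = 2·19 + 3
19 = 6·3 + 1
3 = 3·1 + 0
Back-substitute:
1 = 19 − 6·3
1 = −6·41 + 13·19
142⁻¹ ≡ 13 (mod 41), so k ≡ 13·7 ≡ 9 (mod 41).
x = 51 + 142·9 = 1329.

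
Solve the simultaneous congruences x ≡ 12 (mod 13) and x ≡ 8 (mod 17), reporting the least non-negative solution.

Write x = 12 + 13·k. Then 13·k ≡ 8 − 12 ≡ 13 (mod 17).
Need 13⁻¹ mod 17. Extended Euclid on (17, 13):
17 = 1×13 + 4
13 = 3×4 + 1
4 = 4×1 + 0
Back-substitute:
1 = 13 − 3·4
1 = −3·17 + 4·13
13⁻¹ ≡ 4 (mod 17), so k ≡ 4·13 ≡ 1 (mod 17).
x = 12 + 13·1 = 25.

25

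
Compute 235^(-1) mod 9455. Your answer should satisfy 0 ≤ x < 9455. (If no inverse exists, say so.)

no inverse exists

Euclidean algorithm on 9455, 235:
9455 = 40*235 + 55
235 = 4*55 + 15
55 = 3*15 + 10
15 = 1*10 + 5
10 = 2*5 + 0
Since gcd = 5 > 1, 235 is not a unit mod 9455.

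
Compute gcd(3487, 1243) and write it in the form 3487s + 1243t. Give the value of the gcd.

Repeated division:
3487 = 2×1243 + 1001
1243 = 1×1001 + 242
1001 = 4×242 + 33
242 = 7×33 + 11
33 = 3×11 + 0
gcd(3487, 1243) = 11.
Express as a combination:
11 = 242 − 7·33
11 = −7·1001 + 29·242
11 = 29·1243 − 36·1001
11 = −36·3487 + 101·1243
So 11 = (-36)·3487 + (101)·1243.

11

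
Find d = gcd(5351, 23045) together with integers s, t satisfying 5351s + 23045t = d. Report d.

1

Apply Euclid's algorithm to 23045 and 5351:
23045 = 4*5351 + 1641
5351 = 3*1641 + 428
1641 = 3*428 + 357
428 = 1*357 + 71
357 = 5*71 + 2
71 = 35*2 + 1
2 = 2*1 + 0
gcd(5351, 23045) = 1.
Express as a combination:
1 = 71 − 35·2
1 = −35·357 + 176·71
1 = 176·428 − 211·357
1 = −211·1641 + 809·428
1 = 809·5351 − 2638·1641
1 = −2638·23045 + 11361·5351
So 1 = (-2638)·23045 + (11361)·5351.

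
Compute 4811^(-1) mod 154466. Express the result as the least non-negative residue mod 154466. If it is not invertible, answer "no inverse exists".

146953

gcd(154466, 4811) by repeated division:
154466 = 32·4811 + 514
4811 = 9·514 + 185
514 = 2·185 + 144
185 = 1·144 + 41
144 = 3·41 + 21
41 = 1·21 + 20
21 = 1·20 + 1
20 = 20·1 + 0
gcd = 1, so the inverse exists. Back-substitute:
1 = 21 − 20
1 = −41 + 2·21
1 = 2·144 − 7·41
1 = −7·185 + 9·144
1 = 9·514 − 25·185
1 = −25·4811 + 234·514
1 = 234·154466 − 7513·4811
So 4811·(-7513) ≡ 1 (mod 154466), and -7513 ≡ 146953 (mod 154466).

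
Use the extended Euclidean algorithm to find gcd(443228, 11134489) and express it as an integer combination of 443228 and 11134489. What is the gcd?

Repeated division:
11134489 = 25×443228 + 53789
443228 = 8×53789 + 12916
53789 = 4×12916 + 2125
12916 = 6×2125 + 166
2125 = 12×166 + 133
166 = 1×133 + 33
133 = 4×33 + 1
33 = 33×1 + 0
gcd(443228, 11134489) = 1.
Working backward:
1 = 133 − 4·33
1 = −4·166 + 5·133
1 = 5·2125 − 64·166
1 = −64·12916 + 389·2125
1 = 389·53789 − 1620·12916
1 = −1620·443228 + 13349·53789
1 = 13349·11134489 − 335345·443228
So 1 = (13349)·11134489 + (-335345)·443228.

1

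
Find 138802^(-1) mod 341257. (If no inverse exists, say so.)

Extended Euclidean algorithm:
341257 = 2*138802 + 63653
138802 = 2*63653 + 11496
63653 = 5*11496 + 6173
11496 = 1*6173 + 5323
6173 = 1*5323 + 850
5323 = 6*850 + 223
850 = 3*223 + 181
223 = 1*181 + 42
181 = 4*42 + 13
42 = 3*13 + 3
13 = 4*3 + 1
3 = 3*1 + 0
gcd = 1, so the inverse exists. Back-substitute:
1 = 13 − 4·3
1 = −4·42 + 13·13
1 = 13·181 − 56·42
1 = −56·223 + 69·181
1 = 69·850 − 263·223
1 = −263·5323 + 1647·850
1 = 1647·6173 − 1910·5323
1 = −1910·11496 + 3557·6173
1 = 3557·63653 − 19695·11496
1 = −19695·138802 + 42947·63653
1 = 42947·341257 − 105589·138802
Hence 138802⁻¹ ≡ -105589 ≡ 235668 (mod 341257).

235668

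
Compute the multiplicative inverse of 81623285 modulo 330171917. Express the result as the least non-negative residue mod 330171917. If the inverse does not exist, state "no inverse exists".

313822884

Run Euclid on (330171917, 81623285):
330171917 = 4·81623285 + 3678777
81623285 = 22·3678777 + 690191
3678777 = 5·690191 + 227822
690191 = 3·227822 + 6725
227822 = 33·6725 + 5897
6725 = 1·5897 + 828
5897 = 7·828 + 101
828 = 8·101 + 20
101 = 5·20 + 1
20 = 20·1 + 0
Since gcd(81623285, 330171917) = 1, back-substitute to write 1 as a combination:
1 = 101 − 5·20
1 = −5·828 + 41·101
1 = 41·5897 − 292·828
1 = −292·6725 + 333·5897
1 = 333·227822 − 11281·6725
1 = −11281·690191 + 34176·227822
1 = 34176·3678777 − 182161·690191
1 = −182161·81623285 + 4041718·3678777
1 = 4041718·330171917 − 16349033·81623285
Hence 81623285⁻¹ ≡ -16349033 ≡ 313822884 (mod 330171917).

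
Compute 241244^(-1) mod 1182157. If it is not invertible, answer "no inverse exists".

40432

Apply the Euclidean algorithm to 1182157 and 241244:
1182157 = 4*241244 + 217181
241244 = 1*217181 + 24063
217181 = 9*24063 + 614
24063 = 39*614 + 117
614 = 5*117 + 29
117 = 4*29 + 1
29 = 29*1 + 0
Since gcd(241244, 1182157) = 1, back-substitute to write 1 as a combination:
1 = 117 − 4·29
1 = −4·614 + 21·117
1 = 21·24063 − 823·614
1 = −823·217181 + 7428·24063
1 = 7428·241244 − 8251·217181
1 = −8251·1182157 + 40432·241244
So 241244·40432 ≡ 1 (mod 1182157).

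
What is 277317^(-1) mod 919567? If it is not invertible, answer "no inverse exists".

Run Euclid on (919567, 277317):
919567 = 3×277317 + 87616
277317 = 3×87616 + 14469
87616 = 6×14469 + 802
14469 = 18×802 + 33
802 = 24×33 + 10
33 = 3×10 + 3
10 = 3×3 + 1
3 = 3×1 + 0
Since gcd(277317, 919567) = 1, back-substitute to write 1 as a combination:
1 = 10 − 3·3
1 = −3·33 + 10·10
1 = 10·802 − 243·33
1 = −243·14469 + 4384·802
1 = 4384·87616 − 26547·14469
1 = −26547·277317 + 84025·87616
1 = 84025·919567 − 278622·277317
So 277317·(-278622) ≡ 1 (mod 919567), and -278622 ≡ 640945 (mod 919567).

640945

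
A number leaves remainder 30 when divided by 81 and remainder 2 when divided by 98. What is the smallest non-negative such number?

Write x = 30 + 81·k. Then 81·k ≡ 2 − 30 ≡ 70 (mod 98).
Need 81⁻¹ mod 98. Extended Euclid on (98, 81):
98 = 1*81 + 17
81 = 4*17 + 13
17 = 1*13 + 4
13 = 3*4 + 1
4 = 4*1 + 0
Back-substitute:
1 = 13 − 3·4
1 = −3·17 + 4·13
1 = 4·81 − 19·17
1 = −19·98 + 23·81
81⁻¹ ≡ 23 (mod 98), so k ≡ 23·70 ≡ 42 (mod 98).
x = 30 + 81·42 = 3432.

3432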